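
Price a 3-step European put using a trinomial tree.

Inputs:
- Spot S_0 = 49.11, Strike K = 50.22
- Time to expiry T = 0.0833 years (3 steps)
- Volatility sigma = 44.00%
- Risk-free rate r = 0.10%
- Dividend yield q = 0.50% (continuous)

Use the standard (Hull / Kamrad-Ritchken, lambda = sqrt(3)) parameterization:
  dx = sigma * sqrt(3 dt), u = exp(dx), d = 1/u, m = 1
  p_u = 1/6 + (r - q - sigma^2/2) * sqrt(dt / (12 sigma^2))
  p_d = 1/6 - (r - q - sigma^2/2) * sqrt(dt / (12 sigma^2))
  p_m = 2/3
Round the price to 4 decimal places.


dt = T/N = 0.027767; dx = sigma*sqrt(3*dt) = 0.126992
u = exp(dx) = 1.135408; d = 1/u = 0.880741
p_u = 0.155647, p_m = 0.666667, p_d = 0.177687
Discount per step: exp(-r*dt) = 0.999972
Stock lattice S(k, j) with j the centered position index:
  k=0: S(0,+0) = 49.1100
  k=1: S(1,-1) = 43.2532; S(1,+0) = 49.1100; S(1,+1) = 55.7599
  k=2: S(2,-2) = 38.0949; S(2,-1) = 43.2532; S(2,+0) = 49.1100; S(2,+1) = 55.7599; S(2,+2) = 63.3102
  k=3: S(3,-3) = 33.5517; S(3,-2) = 38.0949; S(3,-1) = 43.2532; S(3,+0) = 49.1100; S(3,+1) = 55.7599; S(3,+2) = 63.3102; S(3,+3) = 71.8828
Terminal payoffs V(N, j) = max(K - S_T, 0):
  V(3,-3) = 16.668294; V(3,-2) = 12.125140; V(3,-1) = 6.966808; V(3,+0) = 1.110000; V(3,+1) = 0.000000; V(3,+2) = 0.000000; V(3,+3) = 0.000000
Backward induction: V(k, j) = exp(-r*dt) * [p_u * V(k+1, j+1) + p_m * V(k+1, j) + p_d * V(k+1, j-1)]
  V(2,-2) = exp(-r*dt) * [p_u*6.966808 + p_m*12.125140 + p_d*16.668294] = 12.129183
  V(2,-1) = exp(-r*dt) * [p_u*1.110000 + p_m*6.966808 + p_d*12.125140] = 6.971588
  V(2,+0) = exp(-r*dt) * [p_u*0.000000 + p_m*1.110000 + p_d*6.966808] = 1.977854
  V(2,+1) = exp(-r*dt) * [p_u*0.000000 + p_m*0.000000 + p_d*1.110000] = 0.197227
  V(2,+2) = exp(-r*dt) * [p_u*0.000000 + p_m*0.000000 + p_d*0.000000] = 0.000000
  V(1,-1) = exp(-r*dt) * [p_u*1.977854 + p_m*6.971588 + p_d*12.129183] = 7.110568
  V(1,+0) = exp(-r*dt) * [p_u*0.197227 + p_m*1.977854 + p_d*6.971588] = 2.587953
  V(1,+1) = exp(-r*dt) * [p_u*0.000000 + p_m*0.197227 + p_d*1.977854] = 0.482909
  V(0,+0) = exp(-r*dt) * [p_u*0.482909 + p_m*2.587953 + p_d*7.110568] = 3.063833

Answer: Price = V(0,0) = 3.0638


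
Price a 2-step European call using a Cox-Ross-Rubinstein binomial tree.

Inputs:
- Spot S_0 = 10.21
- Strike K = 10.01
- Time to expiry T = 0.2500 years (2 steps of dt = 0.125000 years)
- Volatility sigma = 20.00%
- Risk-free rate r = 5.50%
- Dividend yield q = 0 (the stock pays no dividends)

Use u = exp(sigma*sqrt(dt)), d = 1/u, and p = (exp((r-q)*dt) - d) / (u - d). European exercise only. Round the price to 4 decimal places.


Answer: Price = V(0,0) = 0.5854

Derivation:
dt = T/N = 0.125000
u = exp(sigma*sqrt(dt)) = 1.073271; d = 1/u = 0.931731
p = (exp((r-q)*dt) - d) / (u - d) = 0.531070
Discount per step: exp(-r*dt) = 0.993149
Stock lattice S(k, i) with i counting down-moves:
  k=0: S(0,0) = 10.2100
  k=1: S(1,0) = 10.9581; S(1,1) = 9.5130
  k=2: S(2,0) = 11.7610; S(2,1) = 10.2100; S(2,2) = 8.8635
Terminal payoffs V(N, i) = max(S_T - K, 0):
  V(2,0) = 1.751000; V(2,1) = 0.200000; V(2,2) = 0.000000
Backward induction: V(k, i) = exp(-r*dt) * [p * V(k+1, i) + (1-p) * V(k+1, i+1)].
  V(1,0) = exp(-r*dt) * [p*1.751000 + (1-p)*0.200000] = 1.016676
  V(1,1) = exp(-r*dt) * [p*0.200000 + (1-p)*0.000000] = 0.105486
  V(0,0) = exp(-r*dt) * [p*1.016676 + (1-p)*0.105486] = 0.585354


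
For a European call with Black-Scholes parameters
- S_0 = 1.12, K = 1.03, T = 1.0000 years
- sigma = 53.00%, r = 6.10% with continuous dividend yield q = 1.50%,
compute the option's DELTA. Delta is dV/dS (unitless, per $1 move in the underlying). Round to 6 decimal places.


d1 = 0.5098488360; d2 = -0.0201511640
phi(d1) = 0.3503188809; exp(-qT) = 0.9851119396; exp(-rT) = 0.9408232398
N(d1) = 0.6949213155
Delta = exp(-qT) * N(d1) = 0.9851119396 * 0.6949213155 = 0.684575

Answer: Delta = 0.684575


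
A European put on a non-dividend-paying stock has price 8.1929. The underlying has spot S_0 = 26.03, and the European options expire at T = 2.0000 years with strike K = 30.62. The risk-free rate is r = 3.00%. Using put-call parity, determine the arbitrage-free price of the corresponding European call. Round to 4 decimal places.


Answer: Call price = 5.3861

Derivation:
Put-call parity: C - P = S_0 * exp(-qT) - K * exp(-rT).
S_0 * exp(-qT) = 26.0300 * 1.00000000 = 26.03000000
K * exp(-rT) = 30.6200 * 0.94176453 = 28.83683002
C = P + S*exp(-qT) - K*exp(-rT)
C = 8.1929 + 26.03000000 - 28.83683002 = 5.3861


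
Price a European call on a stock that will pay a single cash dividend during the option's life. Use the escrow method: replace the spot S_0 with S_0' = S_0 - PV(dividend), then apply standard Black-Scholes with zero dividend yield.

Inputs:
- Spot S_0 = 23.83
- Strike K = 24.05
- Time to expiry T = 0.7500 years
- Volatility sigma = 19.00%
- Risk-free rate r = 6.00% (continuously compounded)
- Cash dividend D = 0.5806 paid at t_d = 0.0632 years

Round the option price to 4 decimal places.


PV(D) = D * exp(-r * t_d) = 0.5806 * 0.99621518 = 0.57840253
S_0' = S_0 - PV(D) = 23.8300 - 0.57840253 = 23.25159747
d1 = (ln(S_0'/K) + (r + sigma^2/2)*T) / (sigma*sqrt(T)) = 0.15057502
d2 = d1 - sigma*sqrt(T) = -0.01396980
exp(-rT) = 0.95599748
N(d1) = 0.55984452; N(d2) = 0.49442704
C = S_0' * N(d1) - K * exp(-rT) * N(d2) = 23.25159747 * 0.55984452 - 24.0500 * 0.95599748 * 0.49442704 = 1.6495

Answer: Price = 1.6495


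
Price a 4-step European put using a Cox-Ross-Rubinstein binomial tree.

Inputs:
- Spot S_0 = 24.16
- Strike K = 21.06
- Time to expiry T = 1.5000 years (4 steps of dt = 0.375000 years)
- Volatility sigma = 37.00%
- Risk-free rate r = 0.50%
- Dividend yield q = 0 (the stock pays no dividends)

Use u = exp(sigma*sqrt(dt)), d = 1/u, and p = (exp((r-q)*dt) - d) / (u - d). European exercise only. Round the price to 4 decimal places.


Answer: Price = V(0,0) = 2.7513

Derivation:
dt = T/N = 0.375000
u = exp(sigma*sqrt(dt)) = 1.254300; d = 1/u = 0.797257
p = (exp((r-q)*dt) - d) / (u - d) = 0.447703
Discount per step: exp(-r*dt) = 0.998127
Stock lattice S(k, i) with i counting down-moves:
  k=0: S(0,0) = 24.1600
  k=1: S(1,0) = 30.3039; S(1,1) = 19.2617
  k=2: S(2,0) = 38.0102; S(2,1) = 24.1600; S(2,2) = 15.3566
  k=3: S(3,0) = 47.6762; S(3,1) = 30.3039; S(3,2) = 19.2617; S(3,3) = 12.2431
  k=4: S(4,0) = 59.8002; S(4,1) = 38.0102; S(4,2) = 24.1600; S(4,3) = 15.3566; S(4,4) = 9.7609
Terminal payoffs V(N, i) = max(K - S_T, 0):
  V(4,0) = 0.000000; V(4,1) = 0.000000; V(4,2) = 0.000000; V(4,3) = 5.703440; V(4,4) = 11.299075
Backward induction: V(k, i) = exp(-r*dt) * [p * V(k+1, i) + (1-p) * V(k+1, i+1)].
  V(3,0) = exp(-r*dt) * [p*0.000000 + (1-p)*0.000000] = 0.000000
  V(3,1) = exp(-r*dt) * [p*0.000000 + (1-p)*0.000000] = 0.000000
  V(3,2) = exp(-r*dt) * [p*0.000000 + (1-p)*5.703440] = 3.144092
  V(3,3) = exp(-r*dt) * [p*5.703440 + (1-p)*11.299075] = 8.777419
  V(2,0) = exp(-r*dt) * [p*0.000000 + (1-p)*0.000000] = 0.000000
  V(2,1) = exp(-r*dt) * [p*0.000000 + (1-p)*3.144092] = 1.733220
  V(2,2) = exp(-r*dt) * [p*3.144092 + (1-p)*8.777419] = 6.243644
  V(1,0) = exp(-r*dt) * [p*0.000000 + (1-p)*1.733220] = 0.955459
  V(1,1) = exp(-r*dt) * [p*1.733220 + (1-p)*6.243644] = 4.216401
  V(0,0) = exp(-r*dt) * [p*0.955459 + (1-p)*4.216401] = 2.751304


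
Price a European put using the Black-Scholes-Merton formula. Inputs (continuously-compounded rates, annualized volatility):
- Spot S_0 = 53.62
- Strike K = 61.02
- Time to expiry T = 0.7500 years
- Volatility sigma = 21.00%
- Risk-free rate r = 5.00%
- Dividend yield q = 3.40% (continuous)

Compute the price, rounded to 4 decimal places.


d1 = (ln(S/K) + (r - q + 0.5*sigma^2) * T) / (sigma * sqrt(T)) = -0.55393760
d2 = d1 - sigma * sqrt(T) = -0.73580293
exp(-rT) = 0.96319442; exp(-qT) = 0.97482238
P = K * exp(-rT) * N(-d2) - S_0 * exp(-qT) * N(-d1)
N(-d1) = 0.71018922; N(-d2) = 0.76907468
P = 61.0200 * 0.96319442 * 0.76907468 - 53.6200 * 0.97482238 * 0.71018922 = 8.0801

Answer: Price = 8.0801


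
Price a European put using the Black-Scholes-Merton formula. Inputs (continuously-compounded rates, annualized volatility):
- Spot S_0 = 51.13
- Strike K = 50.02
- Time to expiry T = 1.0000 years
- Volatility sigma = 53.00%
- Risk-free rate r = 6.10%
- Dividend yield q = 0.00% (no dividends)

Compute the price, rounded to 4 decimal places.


Answer: Price = 8.3478

Derivation:
d1 = (ln(S/K) + (r - q + 0.5*sigma^2) * T) / (sigma * sqrt(T)) = 0.42150657
d2 = d1 - sigma * sqrt(T) = -0.10849343
exp(-rT) = 0.94082324; exp(-qT) = 1.00000000
P = K * exp(-rT) * N(-d2) - S_0 * exp(-qT) * N(-d1)
N(-d1) = 0.33669261; N(-d2) = 0.54319785
P = 50.0200 * 0.94082324 * 0.54319785 - 51.1300 * 1.00000000 * 0.33669261 = 8.3478


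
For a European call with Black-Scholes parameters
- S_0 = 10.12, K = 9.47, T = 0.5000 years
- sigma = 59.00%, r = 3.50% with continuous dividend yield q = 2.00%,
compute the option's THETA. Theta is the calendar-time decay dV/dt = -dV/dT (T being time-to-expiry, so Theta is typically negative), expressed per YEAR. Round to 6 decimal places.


Answer: Theta = -1.576517

Derivation:
d1 = 0.3856962037; d2 = -0.0314967972
phi(d1) = 0.3703453560; exp(-qT) = 0.9900498337; exp(-rT) = 0.9826522357
Theta = -S*exp(-qT)*phi(d1)*sigma/(2*sqrt(T)) - r*K*exp(-rT)*N(d2) + q*S*exp(-qT)*N(d1)
N(d1) = 0.6501391626; N(d2) = 0.4874366732; sqrt(T) = 0.7071067812
Term 1 = -10.1200 * 0.9900498337 * 0.3703453560 * 0.5900 / (2 * 0.7071067812) = -1.5480375273
Term 2 = -0.0350 * 9.4700 * 0.9826522357 * 0.4874366732 = -0.1587581652
Term 3 = 0.0200 * 10.1200 * 0.9900498337 * 0.6501391626 = 0.1302788424
Theta = -1.5480375273 + (-0.1587581652) + (0.1302788424) = -1.576517


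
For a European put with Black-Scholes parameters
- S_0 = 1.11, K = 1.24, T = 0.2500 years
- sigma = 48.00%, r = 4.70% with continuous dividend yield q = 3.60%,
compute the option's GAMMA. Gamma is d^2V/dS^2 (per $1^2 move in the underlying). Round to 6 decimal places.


d1 = -0.3300056846; d2 = -0.5700056846
phi(d1) = 0.3777999678; exp(-qT) = 0.9910403788; exp(-rT) = 0.9883187617
Gamma = exp(-qT) * phi(d1) / (S * sigma * sqrt(T)) = 0.9910403788 * 0.3777999678 / (1.1100 * 0.4800 * 0.5000000000) = 1.405462

Answer: Gamma = 1.405462


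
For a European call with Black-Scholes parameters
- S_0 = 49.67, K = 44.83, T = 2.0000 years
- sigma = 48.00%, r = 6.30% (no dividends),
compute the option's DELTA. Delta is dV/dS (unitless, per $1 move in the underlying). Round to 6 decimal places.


d1 = 0.6760582689; d2 = -0.0027642411
phi(d1) = 0.3174401683; exp(-qT) = 1.0000000000; exp(-rT) = 0.8816148468
N(d1) = 0.7504981747
Delta = exp(-qT) * N(d1) = 1.0000000000 * 0.7504981747 = 0.750498

Answer: Delta = 0.750498


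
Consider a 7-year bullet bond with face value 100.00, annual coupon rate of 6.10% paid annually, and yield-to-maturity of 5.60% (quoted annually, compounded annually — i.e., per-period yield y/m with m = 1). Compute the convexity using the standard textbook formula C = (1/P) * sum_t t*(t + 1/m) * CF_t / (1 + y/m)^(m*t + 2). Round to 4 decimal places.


Answer: Convexity = 39.9947

Derivation:
Coupon per period c = face * coupon_rate / m = 6.100000
Periods per year m = 1; per-period yield y/m = 0.056000
Number of cashflows N = 7
Cashflows (t years, CF_t, discount factor 1/(1+y/m)^(m*t), PV):
  t = 1.0000: CF_t = 6.100000, DF = 0.946970, PV = 5.776515
  t = 2.0000: CF_t = 6.100000, DF = 0.896752, PV = 5.470185
  t = 3.0000: CF_t = 6.100000, DF = 0.849197, PV = 5.180099
  t = 4.0000: CF_t = 6.100000, DF = 0.804163, PV = 4.905397
  t = 5.0000: CF_t = 6.100000, DF = 0.761518, PV = 4.645262
  t = 6.0000: CF_t = 6.100000, DF = 0.721135, PV = 4.398923
  t = 7.0000: CF_t = 106.100000, DF = 0.682893, PV = 72.454933
Price P = sum_t PV_t = 102.831314
Convexity numerator sum_t t*(t + 1/m) * CF_t / (1+y/m)^(m*t + 2):
  t = 1.0000: term = 10.360198
  t = 2.0000: term = 29.432382
  t = 3.0000: term = 55.743148
  t = 4.0000: term = 87.978453
  t = 5.0000: term = 124.969394
  t = 6.0000: term = 165.679120
  t = 7.0000: term = 3638.548323
Convexity = (1/P) * sum = 4112.711019 / 102.831314 = 39.994734


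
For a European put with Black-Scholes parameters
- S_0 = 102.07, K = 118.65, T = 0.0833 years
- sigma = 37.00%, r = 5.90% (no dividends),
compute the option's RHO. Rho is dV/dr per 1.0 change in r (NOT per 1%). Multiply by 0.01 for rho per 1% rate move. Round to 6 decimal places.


d1 = -1.3100907841; d2 = -1.4168792198
phi(d1) = 0.1691266452; exp(-qT) = 1.0000000000; exp(-rT) = 0.9950973574
N(-d2) = 0.9217408785
Rho = -K*T*exp(-rT)*N(-d2) = -118.6500 * 0.0833 * 0.9950973574 * 0.9217408785 = -9.065404

Answer: Rho = -9.065404


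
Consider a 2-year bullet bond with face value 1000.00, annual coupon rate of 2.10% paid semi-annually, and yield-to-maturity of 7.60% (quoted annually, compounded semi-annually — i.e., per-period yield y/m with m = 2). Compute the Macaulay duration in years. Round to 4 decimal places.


Answer: Macaulay duration = 1.9671 years

Derivation:
Coupon per period c = face * coupon_rate / m = 10.500000
Periods per year m = 2; per-period yield y/m = 0.038000
Number of cashflows N = 4
Cashflows (t years, CF_t, discount factor 1/(1+y/m)^(m*t), PV):
  t = 0.5000: CF_t = 10.500000, DF = 0.963391, PV = 10.115607
  t = 1.0000: CF_t = 10.500000, DF = 0.928122, PV = 9.745286
  t = 1.5000: CF_t = 10.500000, DF = 0.894145, PV = 9.388522
  t = 2.0000: CF_t = 1010.500000, DF = 0.861411, PV = 870.456162
Price P = sum_t PV_t = 899.705577
Macaulay numerator sum_t t * PV_t:
  t * PV_t at t = 0.5000: 5.057803
  t * PV_t at t = 1.0000: 9.745286
  t * PV_t at t = 1.5000: 14.082783
  t * PV_t at t = 2.0000: 1740.912323
Macaulay duration D = (sum_t t * PV_t) / P = 1769.798196 / 899.705577 = 1.967086


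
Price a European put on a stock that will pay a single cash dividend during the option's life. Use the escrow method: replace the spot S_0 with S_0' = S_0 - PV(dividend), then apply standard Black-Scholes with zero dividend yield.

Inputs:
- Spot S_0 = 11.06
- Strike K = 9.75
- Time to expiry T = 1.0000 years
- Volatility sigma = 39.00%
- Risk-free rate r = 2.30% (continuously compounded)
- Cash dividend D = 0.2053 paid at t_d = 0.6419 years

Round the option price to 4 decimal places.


Answer: Price = 0.9975

Derivation:
PV(D) = D * exp(-r * t_d) = 0.2053 * 0.98534475 = 0.20229128
S_0' = S_0 - PV(D) = 11.0600 - 0.20229128 = 10.85770872
d1 = (ln(S_0'/K) + (r + sigma^2/2)*T) / (sigma*sqrt(T)) = 0.52989237
d2 = d1 - sigma*sqrt(T) = 0.13989237
exp(-rT) = 0.97726248
N(-d1) = 0.29809328; N(-d2) = 0.44437252
P = K * exp(-rT) * N(-d2) - S_0' * N(-d1) = 9.7500 * 0.97726248 * 0.44437252 - 10.85770872 * 0.29809328 = 0.9975


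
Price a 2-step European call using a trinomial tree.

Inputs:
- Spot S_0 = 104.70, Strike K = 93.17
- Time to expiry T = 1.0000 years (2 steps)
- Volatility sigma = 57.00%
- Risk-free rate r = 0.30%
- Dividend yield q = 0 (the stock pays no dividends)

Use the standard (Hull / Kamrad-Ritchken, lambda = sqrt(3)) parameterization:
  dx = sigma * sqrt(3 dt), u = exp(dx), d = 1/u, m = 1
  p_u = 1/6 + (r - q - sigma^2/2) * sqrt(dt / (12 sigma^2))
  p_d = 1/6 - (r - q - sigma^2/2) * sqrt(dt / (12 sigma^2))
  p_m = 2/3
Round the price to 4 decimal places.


Answer: Price = V(0,0) = 26.7005

Derivation:
dt = T/N = 0.500000; dx = sigma*sqrt(3*dt) = 0.698105
u = exp(dx) = 2.009939; d = 1/u = 0.497527
p_u = 0.109566, p_m = 0.666667, p_d = 0.223768
Discount per step: exp(-r*dt) = 0.998501
Stock lattice S(k, j) with j the centered position index:
  k=0: S(0,+0) = 104.7000
  k=1: S(1,-1) = 52.0911; S(1,+0) = 104.7000; S(1,+1) = 210.4407
  k=2: S(2,-2) = 25.9168; S(2,-1) = 52.0911; S(2,+0) = 104.7000; S(2,+1) = 210.4407; S(2,+2) = 422.9730
Terminal payoffs V(N, j) = max(S_T - K, 0):
  V(2,-2) = 0.000000; V(2,-1) = 0.000000; V(2,+0) = 11.530000; V(2,+1) = 117.270656; V(2,+2) = 329.802968
Backward induction: V(k, j) = exp(-r*dt) * [p_u * V(k+1, j+1) + p_m * V(k+1, j) + p_d * V(k+1, j-1)]
  V(1,-1) = exp(-r*dt) * [p_u*11.530000 + p_m*0.000000 + p_d*0.000000] = 1.261398
  V(1,+0) = exp(-r*dt) * [p_u*117.270656 + p_m*11.530000 + p_d*0.000000] = 20.504719
  V(1,+1) = exp(-r*dt) * [p_u*329.802968 + p_m*117.270656 + p_d*11.530000] = 116.720335
  V(0,+0) = exp(-r*dt) * [p_u*116.720335 + p_m*20.504719 + p_d*1.261398] = 26.700528


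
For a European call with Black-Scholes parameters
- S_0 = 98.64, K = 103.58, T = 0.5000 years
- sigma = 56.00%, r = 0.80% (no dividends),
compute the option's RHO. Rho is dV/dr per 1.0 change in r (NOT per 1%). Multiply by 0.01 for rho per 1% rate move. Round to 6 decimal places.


Answer: Rho = 19.487501

Derivation:
d1 = 0.0846825976; d2 = -0.3112971998
phi(d1) = 0.3975144059; exp(-qT) = 1.0000000000; exp(-rT) = 0.9960079893
N(d2) = 0.3777873479
Rho = K*T*exp(-rT)*N(d2) = 103.5800 * 0.5000 * 0.9960079893 * 0.3777873479 = 19.487501


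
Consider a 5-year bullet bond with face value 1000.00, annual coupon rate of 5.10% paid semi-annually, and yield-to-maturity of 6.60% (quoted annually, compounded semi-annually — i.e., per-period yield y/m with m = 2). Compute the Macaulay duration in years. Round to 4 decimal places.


Coupon per period c = face * coupon_rate / m = 25.500000
Periods per year m = 2; per-period yield y/m = 0.033000
Number of cashflows N = 10
Cashflows (t years, CF_t, discount factor 1/(1+y/m)^(m*t), PV):
  t = 0.5000: CF_t = 25.500000, DF = 0.968054, PV = 24.685382
  t = 1.0000: CF_t = 25.500000, DF = 0.937129, PV = 23.896788
  t = 1.5000: CF_t = 25.500000, DF = 0.907192, PV = 23.133387
  t = 2.0000: CF_t = 25.500000, DF = 0.878211, PV = 22.394372
  t = 2.5000: CF_t = 25.500000, DF = 0.850156, PV = 21.678966
  t = 3.0000: CF_t = 25.500000, DF = 0.822997, PV = 20.986415
  t = 3.5000: CF_t = 25.500000, DF = 0.796705, PV = 20.315987
  t = 4.0000: CF_t = 25.500000, DF = 0.771254, PV = 19.666977
  t = 4.5000: CF_t = 25.500000, DF = 0.746616, PV = 19.038700
  t = 5.0000: CF_t = 1025.500000, DF = 0.722764, PV = 741.194946
Price P = sum_t PV_t = 936.991921
Macaulay numerator sum_t t * PV_t:
  t * PV_t at t = 0.5000: 12.342691
  t * PV_t at t = 1.0000: 23.896788
  t * PV_t at t = 1.5000: 34.700080
  t * PV_t at t = 2.0000: 44.788745
  t * PV_t at t = 2.5000: 54.197416
  t * PV_t at t = 3.0000: 62.959244
  t * PV_t at t = 3.5000: 71.105955
  t * PV_t at t = 4.0000: 78.667908
  t * PV_t at t = 4.5000: 85.674149
  t * PV_t at t = 5.0000: 3705.974732
Macaulay duration D = (sum_t t * PV_t) / P = 4174.307708 / 936.991921 = 4.455009

Answer: Macaulay duration = 4.4550 years


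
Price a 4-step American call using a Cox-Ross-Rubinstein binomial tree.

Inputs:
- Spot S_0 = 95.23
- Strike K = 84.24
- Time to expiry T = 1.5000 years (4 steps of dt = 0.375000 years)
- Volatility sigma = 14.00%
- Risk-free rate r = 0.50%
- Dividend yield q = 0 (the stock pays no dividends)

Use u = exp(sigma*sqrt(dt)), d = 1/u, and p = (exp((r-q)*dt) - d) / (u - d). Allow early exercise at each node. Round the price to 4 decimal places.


dt = T/N = 0.375000
u = exp(sigma*sqrt(dt)) = 1.089514; d = 1/u = 0.917840
p = (exp((r-q)*dt) - d) / (u - d) = 0.489512
Discount per step: exp(-r*dt) = 0.998127
Stock lattice S(k, i) with i counting down-moves:
  k=0: S(0,0) = 95.2300
  k=1: S(1,0) = 103.7545; S(1,1) = 87.4059
  k=2: S(2,0) = 113.0420; S(2,1) = 95.2300; S(2,2) = 80.2246
  k=3: S(3,0) = 123.1609; S(3,1) = 103.7545; S(3,2) = 87.4059; S(3,3) = 73.6334
  k=4: S(4,0) = 134.1856; S(4,1) = 113.0420; S(4,2) = 95.2300; S(4,3) = 80.2246; S(4,4) = 67.5837
Terminal payoffs V(N, i) = max(S_T - K, 0):
  V(4,0) = 49.945555; V(4,1) = 28.801985; V(4,2) = 10.990000; V(4,3) = 0.000000; V(4,4) = 0.000000
Backward induction: V(k, i) = exp(-r*dt) * [p * V(k+1, i) + (1-p) * V(k+1, i+1)]; then take max(V_cont, immediate exercise) for American.
  V(3,0) = exp(-r*dt) * [p*49.945555 + (1-p)*28.801985] = 39.078679; exercise = 38.920877; V(3,0) = max -> 39.078679
  V(3,1) = exp(-r*dt) * [p*28.801985 + (1-p)*10.990000] = 19.672263; exercise = 19.514461; V(3,1) = max -> 19.672263
  V(3,2) = exp(-r*dt) * [p*10.990000 + (1-p)*0.000000] = 5.369661; exercise = 3.165908; V(3,2) = max -> 5.369661
  V(3,3) = exp(-r*dt) * [p*0.000000 + (1-p)*0.000000] = 0.000000; exercise = 0.000000; V(3,3) = max -> 0.000000
  V(2,0) = exp(-r*dt) * [p*39.078679 + (1-p)*19.672263] = 29.117294; exercise = 28.801985; V(2,0) = max -> 29.117294
  V(2,1) = exp(-r*dt) * [p*19.672263 + (1-p)*5.369661] = 12.347785; exercise = 10.990000; V(2,1) = max -> 12.347785
  V(2,2) = exp(-r*dt) * [p*5.369661 + (1-p)*0.000000] = 2.623591; exercise = 0.000000; V(2,2) = max -> 2.623591
  V(1,0) = exp(-r*dt) * [p*29.117294 + (1-p)*12.347785] = 20.518156; exercise = 19.514461; V(1,0) = max -> 20.518156
  V(1,1) = exp(-r*dt) * [p*12.347785 + (1-p)*2.623591] = 7.369871; exercise = 3.165908; V(1,1) = max -> 7.369871
  V(0,0) = exp(-r*dt) * [p*20.518156 + (1-p)*7.369871] = 13.780254; exercise = 10.990000; V(0,0) = max -> 13.780254

Answer: Price = V(0,0) = 13.7803


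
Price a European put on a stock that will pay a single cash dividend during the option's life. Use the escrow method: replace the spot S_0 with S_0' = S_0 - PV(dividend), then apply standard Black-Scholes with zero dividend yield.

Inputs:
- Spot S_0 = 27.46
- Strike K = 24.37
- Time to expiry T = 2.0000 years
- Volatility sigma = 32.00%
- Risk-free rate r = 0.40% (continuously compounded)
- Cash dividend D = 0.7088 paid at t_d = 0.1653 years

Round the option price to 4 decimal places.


Answer: Price = 3.3819

Derivation:
PV(D) = D * exp(-r * t_d) = 0.7088 * 0.99933902 = 0.70833150
S_0' = S_0 - PV(D) = 27.4600 - 0.70833150 = 26.75166850
d1 = (ln(S_0'/K) + (r + sigma^2/2)*T) / (sigma*sqrt(T)) = 0.44999387
d2 = d1 - sigma*sqrt(T) = -0.00255447
exp(-rT) = 0.99203191
N(-d1) = 0.32635743; N(-d2) = 0.50101909
P = K * exp(-rT) * N(-d2) - S_0' * N(-d1) = 24.3700 * 0.99203191 * 0.50101909 - 26.75166850 * 0.32635743 = 3.3819


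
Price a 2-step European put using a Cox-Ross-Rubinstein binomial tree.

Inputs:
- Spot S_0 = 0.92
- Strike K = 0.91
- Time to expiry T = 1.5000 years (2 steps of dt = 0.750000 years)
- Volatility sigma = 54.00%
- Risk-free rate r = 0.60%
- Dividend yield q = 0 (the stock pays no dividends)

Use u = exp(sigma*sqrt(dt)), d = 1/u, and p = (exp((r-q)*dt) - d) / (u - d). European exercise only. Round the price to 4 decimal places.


dt = T/N = 0.750000
u = exp(sigma*sqrt(dt)) = 1.596245; d = 1/u = 0.626470
p = (exp((r-q)*dt) - d) / (u - d) = 0.389822
Discount per step: exp(-r*dt) = 0.995510
Stock lattice S(k, i) with i counting down-moves:
  k=0: S(0,0) = 0.9200
  k=1: S(1,0) = 1.4685; S(1,1) = 0.5764
  k=2: S(2,0) = 2.3442; S(2,1) = 0.9200; S(2,2) = 0.3611
Terminal payoffs V(N, i) = max(K - S_T, 0):
  V(2,0) = 0.000000; V(2,1) = 0.000000; V(2,2) = 0.548932
Backward induction: V(k, i) = exp(-r*dt) * [p * V(k+1, i) + (1-p) * V(k+1, i+1)].
  V(1,0) = exp(-r*dt) * [p*0.000000 + (1-p)*0.000000] = 0.000000
  V(1,1) = exp(-r*dt) * [p*0.000000 + (1-p)*0.548932] = 0.333442
  V(0,0) = exp(-r*dt) * [p*0.000000 + (1-p)*0.333442] = 0.202545

Answer: Price = V(0,0) = 0.2025


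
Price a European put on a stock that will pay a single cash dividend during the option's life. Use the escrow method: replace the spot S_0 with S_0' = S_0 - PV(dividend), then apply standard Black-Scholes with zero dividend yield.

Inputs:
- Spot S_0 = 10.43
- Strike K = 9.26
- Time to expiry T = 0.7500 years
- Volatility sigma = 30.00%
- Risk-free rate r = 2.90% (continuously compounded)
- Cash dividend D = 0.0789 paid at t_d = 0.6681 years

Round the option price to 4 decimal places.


Answer: Price = 0.4856

Derivation:
PV(D) = D * exp(-r * t_d) = 0.0789 * 0.98081159 = 0.07738603
S_0' = S_0 - PV(D) = 10.4300 - 0.07738603 = 10.35261397
d1 = (ln(S_0'/K) + (r + sigma^2/2)*T) / (sigma*sqrt(T)) = 0.64291800
d2 = d1 - sigma*sqrt(T) = 0.38311038
exp(-rT) = 0.97848483
N(-d1) = 0.26013865; N(-d2) = 0.35081896
P = K * exp(-rT) * N(-d2) - S_0' * N(-d1) = 9.2600 * 0.97848483 * 0.35081896 - 10.35261397 * 0.26013865 = 0.4856


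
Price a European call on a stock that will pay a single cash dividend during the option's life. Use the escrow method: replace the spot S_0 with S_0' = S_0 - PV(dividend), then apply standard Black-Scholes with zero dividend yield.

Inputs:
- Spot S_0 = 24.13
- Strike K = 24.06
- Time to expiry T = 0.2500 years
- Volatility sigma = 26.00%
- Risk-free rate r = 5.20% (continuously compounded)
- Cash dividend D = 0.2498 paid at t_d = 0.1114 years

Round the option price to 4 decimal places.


PV(D) = D * exp(-r * t_d) = 0.2498 * 0.99422395 = 0.24835714
S_0' = S_0 - PV(D) = 24.1300 - 0.24835714 = 23.88164286
d1 = (ln(S_0'/K) + (r + sigma^2/2)*T) / (sigma*sqrt(T)) = 0.10776440
d2 = d1 - sigma*sqrt(T) = -0.02223560
exp(-rT) = 0.98708414
N(d1) = 0.54290871; N(d2) = 0.49113001
C = S_0' * N(d1) - K * exp(-rT) * N(d2) = 23.88164286 * 0.54290871 - 24.0600 * 0.98708414 * 0.49113001 = 1.3016

Answer: Price = 1.3016


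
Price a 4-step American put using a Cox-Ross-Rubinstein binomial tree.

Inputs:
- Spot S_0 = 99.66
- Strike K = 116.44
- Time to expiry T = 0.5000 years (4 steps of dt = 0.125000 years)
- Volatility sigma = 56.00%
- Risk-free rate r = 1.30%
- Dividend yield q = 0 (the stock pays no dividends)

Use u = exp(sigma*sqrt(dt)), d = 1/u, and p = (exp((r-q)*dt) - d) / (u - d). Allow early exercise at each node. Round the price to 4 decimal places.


dt = T/N = 0.125000
u = exp(sigma*sqrt(dt)) = 1.218950; d = 1/u = 0.820378
p = (exp((r-q)*dt) - d) / (u - d) = 0.454744
Discount per step: exp(-r*dt) = 0.998376
Stock lattice S(k, i) with i counting down-moves:
  k=0: S(0,0) = 99.6600
  k=1: S(1,0) = 121.4806; S(1,1) = 81.7589
  k=2: S(2,0) = 148.0787; S(2,1) = 99.6600; S(2,2) = 67.0732
  k=3: S(3,0) = 180.5006; S(3,1) = 121.4806; S(3,2) = 81.7589; S(3,3) = 55.0254
  k=4: S(4,0) = 220.0212; S(4,1) = 148.0787; S(4,2) = 99.6600; S(4,3) = 67.0732; S(4,4) = 45.1416
Terminal payoffs V(N, i) = max(K - S_T, 0):
  V(4,0) = 0.000000; V(4,1) = 0.000000; V(4,2) = 16.780000; V(4,3) = 49.366798; V(4,4) = 71.298374
Backward induction: V(k, i) = exp(-r*dt) * [p * V(k+1, i) + (1-p) * V(k+1, i+1)]; then take max(V_cont, immediate exercise) for American.
  V(3,0) = exp(-r*dt) * [p*0.000000 + (1-p)*0.000000] = 0.000000; exercise = 0.000000; V(3,0) = max -> 0.000000
  V(3,1) = exp(-r*dt) * [p*0.000000 + (1-p)*16.780000] = 9.134541; exercise = 0.000000; V(3,1) = max -> 9.134541
  V(3,2) = exp(-r*dt) * [p*16.780000 + (1-p)*49.366798] = 34.492053; exercise = 34.681115; V(3,2) = max -> 34.681115
  V(3,3) = exp(-r*dt) * [p*49.366798 + (1-p)*71.298374] = 61.225550; exercise = 61.414611; V(3,3) = max -> 61.414611
  V(2,0) = exp(-r*dt) * [p*0.000000 + (1-p)*9.134541] = 4.972577; exercise = 0.000000; V(2,0) = max -> 4.972577
  V(2,1) = exp(-r*dt) * [p*9.134541 + (1-p)*34.681115] = 23.026516; exercise = 16.780000; V(2,1) = max -> 23.026516
  V(2,2) = exp(-r*dt) * [p*34.681115 + (1-p)*61.414611] = 49.177736; exercise = 49.366798; V(2,2) = max -> 49.366798
  V(1,0) = exp(-r*dt) * [p*4.972577 + (1-p)*23.026516] = 14.792539; exercise = 0.000000; V(1,0) = max -> 14.792539
  V(1,1) = exp(-r*dt) * [p*23.026516 + (1-p)*49.366798] = 37.328006; exercise = 34.681115; V(1,1) = max -> 37.328006
  V(0,0) = exp(-r*dt) * [p*14.792539 + (1-p)*37.328006] = 27.036169; exercise = 16.780000; V(0,0) = max -> 27.036169

Answer: Price = V(0,0) = 27.0362


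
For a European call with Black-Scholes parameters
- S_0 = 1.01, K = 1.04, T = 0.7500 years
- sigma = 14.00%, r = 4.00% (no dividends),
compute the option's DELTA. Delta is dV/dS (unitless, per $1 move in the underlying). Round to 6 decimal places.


d1 = 0.0666395636; d2 = -0.0546039929
phi(d1) = 0.3980574454; exp(-qT) = 1.0000000000; exp(-rT) = 0.9704455335
N(d1) = 0.5265656757
Delta = exp(-qT) * N(d1) = 1.0000000000 * 0.5265656757 = 0.526566

Answer: Delta = 0.526566


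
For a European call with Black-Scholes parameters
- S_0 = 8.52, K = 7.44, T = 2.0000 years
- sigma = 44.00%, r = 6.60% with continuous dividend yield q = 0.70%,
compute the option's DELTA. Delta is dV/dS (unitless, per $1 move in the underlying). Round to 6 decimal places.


Answer: Delta = 0.753184

Derivation:
d1 = 0.7185900217; d2 = 0.0963360543
phi(d1) = 0.3081636386; exp(-qT) = 0.9860975443; exp(-rT) = 0.8763409951
N(d1) = 0.7638032184
Delta = exp(-qT) * N(d1) = 0.9860975443 * 0.7638032184 = 0.753184


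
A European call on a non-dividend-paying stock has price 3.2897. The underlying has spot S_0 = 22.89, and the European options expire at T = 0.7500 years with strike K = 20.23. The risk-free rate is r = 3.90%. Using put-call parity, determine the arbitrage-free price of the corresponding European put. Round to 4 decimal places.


Answer: Put price = 0.0465

Derivation:
Put-call parity: C - P = S_0 * exp(-qT) - K * exp(-rT).
S_0 * exp(-qT) = 22.8900 * 1.00000000 = 22.89000000
K * exp(-rT) = 20.2300 * 0.97117364 = 19.64684275
P = C - S*exp(-qT) + K*exp(-rT)
P = 3.2897 - 22.89000000 + 19.64684275 = 0.0465


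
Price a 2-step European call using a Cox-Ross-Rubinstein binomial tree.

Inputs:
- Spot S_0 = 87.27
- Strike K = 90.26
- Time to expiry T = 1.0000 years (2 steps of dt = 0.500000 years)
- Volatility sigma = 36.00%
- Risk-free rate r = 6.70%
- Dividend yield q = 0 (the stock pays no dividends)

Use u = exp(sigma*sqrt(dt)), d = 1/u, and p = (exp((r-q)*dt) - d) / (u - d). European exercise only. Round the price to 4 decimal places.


dt = T/N = 0.500000
u = exp(sigma*sqrt(dt)) = 1.289892; d = 1/u = 0.775259
p = (exp((r-q)*dt) - d) / (u - d) = 0.502899
Discount per step: exp(-r*dt) = 0.967055
Stock lattice S(k, i) with i counting down-moves:
  k=0: S(0,0) = 87.2700
  k=1: S(1,0) = 112.5689; S(1,1) = 67.6568
  k=2: S(2,0) = 145.2017; S(2,1) = 87.2700; S(2,2) = 52.4515
Terminal payoffs V(N, i) = max(S_T - K, 0):
  V(2,0) = 54.941676; V(2,1) = 0.000000; V(2,2) = 0.000000
Backward induction: V(k, i) = exp(-r*dt) * [p * V(k+1, i) + (1-p) * V(k+1, i+1)].
  V(1,0) = exp(-r*dt) * [p*54.941676 + (1-p)*0.000000] = 26.719856
  V(1,1) = exp(-r*dt) * [p*0.000000 + (1-p)*0.000000] = 0.000000
  V(0,0) = exp(-r*dt) * [p*26.719856 + (1-p)*0.000000] = 12.994702

Answer: Price = V(0,0) = 12.9947


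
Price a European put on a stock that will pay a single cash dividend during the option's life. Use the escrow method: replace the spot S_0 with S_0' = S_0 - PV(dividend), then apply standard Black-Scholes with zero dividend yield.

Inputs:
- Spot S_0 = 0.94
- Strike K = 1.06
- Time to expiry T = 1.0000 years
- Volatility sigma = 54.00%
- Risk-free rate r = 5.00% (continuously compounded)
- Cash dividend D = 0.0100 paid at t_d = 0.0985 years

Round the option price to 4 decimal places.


Answer: Price = 0.2477

Derivation:
PV(D) = D * exp(-r * t_d) = 0.0100 * 0.99508711 = 0.00995087
S_0' = S_0 - PV(D) = 0.9400 - 0.00995087 = 0.93004913
d1 = (ln(S_0'/K) + (r + sigma^2/2)*T) / (sigma*sqrt(T)) = 0.12039486
d2 = d1 - sigma*sqrt(T) = -0.41960514
exp(-rT) = 0.95122942
N(-d1) = 0.45208518; N(-d2) = 0.66261303
P = K * exp(-rT) * N(-d2) - S_0' * N(-d1) = 1.0600 * 0.95122942 * 0.66261303 - 0.93004913 * 0.45208518 = 0.2477


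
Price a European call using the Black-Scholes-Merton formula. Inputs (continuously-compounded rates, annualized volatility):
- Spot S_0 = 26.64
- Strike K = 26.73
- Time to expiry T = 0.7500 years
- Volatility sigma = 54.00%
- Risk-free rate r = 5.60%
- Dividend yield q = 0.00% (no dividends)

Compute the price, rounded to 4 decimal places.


Answer: Price = 5.3528

Derivation:
d1 = (ln(S/K) + (r - q + 0.5*sigma^2) * T) / (sigma * sqrt(T)) = 0.31642497
d2 = d1 - sigma * sqrt(T) = -0.15122874
exp(-rT) = 0.95886978; exp(-qT) = 1.00000000
C = S_0 * exp(-qT) * N(d1) - K * exp(-rT) * N(d2)
N(d1) = 0.62416002; N(d2) = 0.43989764
C = 26.6400 * 1.00000000 * 0.62416002 - 26.7300 * 0.95886978 * 0.43989764 = 5.3528


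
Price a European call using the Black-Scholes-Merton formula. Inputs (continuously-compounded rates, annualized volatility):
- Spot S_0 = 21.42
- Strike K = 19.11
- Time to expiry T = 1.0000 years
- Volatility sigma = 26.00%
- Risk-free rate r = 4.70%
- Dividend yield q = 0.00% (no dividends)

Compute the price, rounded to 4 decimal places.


d1 = (ln(S/K) + (r - q + 0.5*sigma^2) * T) / (sigma * sqrt(T)) = 0.74966656
d2 = d1 - sigma * sqrt(T) = 0.48966656
exp(-rT) = 0.95408740; exp(-qT) = 1.00000000
C = S_0 * exp(-qT) * N(d1) - K * exp(-rT) * N(d2)
N(d1) = 0.77327223; N(d2) = 0.68781507
C = 21.4200 * 1.00000000 * 0.77327223 - 19.1100 * 0.95408740 * 0.68781507 = 4.0228

Answer: Price = 4.0228


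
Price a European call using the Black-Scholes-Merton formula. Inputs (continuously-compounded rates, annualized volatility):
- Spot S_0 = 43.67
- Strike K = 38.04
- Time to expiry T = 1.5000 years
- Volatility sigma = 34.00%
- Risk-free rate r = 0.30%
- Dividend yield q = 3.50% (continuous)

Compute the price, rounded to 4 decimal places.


d1 = (ln(S/K) + (r - q + 0.5*sigma^2) * T) / (sigma * sqrt(T)) = 0.42439362
d2 = d1 - sigma * sqrt(T) = 0.00798037
exp(-rT) = 0.99551011; exp(-qT) = 0.94885432
C = S_0 * exp(-qT) * N(d1) - K * exp(-rT) * N(d2)
N(d1) = 0.66436061; N(d2) = 0.50318367
C = 43.6700 * 0.94885432 * 0.66436061 - 38.0400 * 0.99551011 * 0.50318367 = 8.4736

Answer: Price = 8.4736


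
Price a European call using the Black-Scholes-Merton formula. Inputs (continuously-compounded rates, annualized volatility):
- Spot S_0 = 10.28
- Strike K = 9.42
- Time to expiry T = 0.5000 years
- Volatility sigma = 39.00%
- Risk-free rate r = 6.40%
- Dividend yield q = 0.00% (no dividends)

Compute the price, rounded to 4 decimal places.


Answer: Price = 1.7397

Derivation:
d1 = (ln(S/K) + (r - q + 0.5*sigma^2) * T) / (sigma * sqrt(T)) = 0.57072645
d2 = d1 - sigma * sqrt(T) = 0.29495480
exp(-rT) = 0.96850658; exp(-qT) = 1.00000000
C = S_0 * exp(-qT) * N(d1) - K * exp(-rT) * N(d2)
N(d1) = 0.71590746; N(d2) = 0.61598580
C = 10.2800 * 1.00000000 * 0.71590746 - 9.4200 * 0.96850658 * 0.61598580 = 1.7397


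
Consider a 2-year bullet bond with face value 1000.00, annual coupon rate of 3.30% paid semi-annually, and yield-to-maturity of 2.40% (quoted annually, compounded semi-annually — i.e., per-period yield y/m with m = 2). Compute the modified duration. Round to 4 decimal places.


Coupon per period c = face * coupon_rate / m = 16.500000
Periods per year m = 2; per-period yield y/m = 0.012000
Number of cashflows N = 4
Cashflows (t years, CF_t, discount factor 1/(1+y/m)^(m*t), PV):
  t = 0.5000: CF_t = 16.500000, DF = 0.988142, PV = 16.304348
  t = 1.0000: CF_t = 16.500000, DF = 0.976425, PV = 16.111016
  t = 1.5000: CF_t = 16.500000, DF = 0.964847, PV = 15.919976
  t = 2.0000: CF_t = 1016.500000, DF = 0.953406, PV = 969.137354
Price P = sum_t PV_t = 1017.472693
First compute Macaulay numerator sum_t t * PV_t:
  t * PV_t at t = 0.5000: 8.152174
  t * PV_t at t = 1.0000: 16.111016
  t * PV_t at t = 1.5000: 23.879964
  t * PV_t at t = 2.0000: 1938.274707
Macaulay duration D = 1986.417861 / 1017.472693 = 1.952306
Modified duration = D / (1 + y/m) = 1.952306 / (1 + 0.012000) = 1.929156

Answer: Modified duration = 1.9292


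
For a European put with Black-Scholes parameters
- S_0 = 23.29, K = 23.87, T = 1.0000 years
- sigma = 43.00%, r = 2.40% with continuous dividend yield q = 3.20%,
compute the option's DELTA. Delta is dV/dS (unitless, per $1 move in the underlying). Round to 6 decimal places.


Answer: Delta = -0.430647

Derivation:
d1 = 0.1391898687; d2 = -0.2908101313
phi(d1) = 0.3950964199; exp(-qT) = 0.9685065821; exp(-rT) = 0.9762857098
N(-d1) = 0.4446500571
Delta = -exp(-qT) * N(-d1) = -0.9685065821 * 0.4446500571 = -0.430647


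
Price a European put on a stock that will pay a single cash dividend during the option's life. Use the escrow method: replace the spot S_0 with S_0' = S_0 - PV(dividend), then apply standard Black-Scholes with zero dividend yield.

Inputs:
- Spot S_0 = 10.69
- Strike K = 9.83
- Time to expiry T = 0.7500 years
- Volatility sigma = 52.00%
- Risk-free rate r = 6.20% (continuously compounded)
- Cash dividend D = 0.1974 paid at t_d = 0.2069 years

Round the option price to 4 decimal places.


Answer: Price = 1.2683

Derivation:
PV(D) = D * exp(-r * t_d) = 0.1974 * 0.98725413 = 0.19488396
S_0' = S_0 - PV(D) = 10.6900 - 0.19488396 = 10.49511604
d1 = (ln(S_0'/K) + (r + sigma^2/2)*T) / (sigma*sqrt(T)) = 0.47380711
d2 = d1 - sigma*sqrt(T) = 0.02347390
exp(-rT) = 0.95456456
N(-d1) = 0.31781873; N(-d2) = 0.49063613
P = K * exp(-rT) * N(-d2) - S_0' * N(-d1) = 9.8300 * 0.95456456 * 0.49063613 - 10.49511604 * 0.31781873 = 1.2683


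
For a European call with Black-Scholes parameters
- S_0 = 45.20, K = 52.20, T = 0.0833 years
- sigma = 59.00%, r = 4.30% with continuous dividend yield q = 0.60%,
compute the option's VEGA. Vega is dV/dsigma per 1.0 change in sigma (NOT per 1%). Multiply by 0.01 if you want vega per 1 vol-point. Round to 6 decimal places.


d1 = -0.7423172366; d2 = -0.9126014989
phi(d1) = 0.3028686781; exp(-qT) = 0.9995003249; exp(-rT) = 0.9964245074
Vega = S * exp(-qT) * phi(d1) * sqrt(T) = 45.2000 * 0.9995003249 * 0.3028686781 * 0.2886173938 = 3.949101

Answer: Vega = 3.949101


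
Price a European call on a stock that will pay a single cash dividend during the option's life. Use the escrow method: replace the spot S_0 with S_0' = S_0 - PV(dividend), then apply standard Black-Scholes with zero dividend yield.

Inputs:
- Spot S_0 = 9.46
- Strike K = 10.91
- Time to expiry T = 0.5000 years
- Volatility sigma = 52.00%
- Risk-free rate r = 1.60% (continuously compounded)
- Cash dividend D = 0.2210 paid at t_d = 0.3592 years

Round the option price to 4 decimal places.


PV(D) = D * exp(-r * t_d) = 0.2210 * 0.99426928 = 0.21973351
S_0' = S_0 - PV(D) = 9.4600 - 0.21973351 = 9.24026649
d1 = (ln(S_0'/K) + (r + sigma^2/2)*T) / (sigma*sqrt(T)) = -0.24615223
d2 = d1 - sigma*sqrt(T) = -0.61384776
exp(-rT) = 0.99203191
N(d1) = 0.40278220; N(d2) = 0.26965797
C = S_0' * N(d1) - K * exp(-rT) * N(d2) = 9.24026649 * 0.40278220 - 10.9100 * 0.99203191 * 0.26965797 = 0.8033

Answer: Price = 0.8033


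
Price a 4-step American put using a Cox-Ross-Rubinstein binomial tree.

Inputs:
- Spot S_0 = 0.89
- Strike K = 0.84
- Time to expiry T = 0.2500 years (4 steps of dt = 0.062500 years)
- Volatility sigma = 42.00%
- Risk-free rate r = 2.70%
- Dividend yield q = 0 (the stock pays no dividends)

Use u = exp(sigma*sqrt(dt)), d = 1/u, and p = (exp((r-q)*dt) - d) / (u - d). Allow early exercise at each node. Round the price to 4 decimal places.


dt = T/N = 0.062500
u = exp(sigma*sqrt(dt)) = 1.110711; d = 1/u = 0.900325
p = (exp((r-q)*dt) - d) / (u - d) = 0.481802
Discount per step: exp(-r*dt) = 0.998314
Stock lattice S(k, i) with i counting down-moves:
  k=0: S(0,0) = 0.8900
  k=1: S(1,0) = 0.9885; S(1,1) = 0.8013
  k=2: S(2,0) = 1.0980; S(2,1) = 0.8900; S(2,2) = 0.7214
  k=3: S(3,0) = 1.2195; S(3,1) = 0.9885; S(3,2) = 0.8013; S(3,3) = 0.6495
  k=4: S(4,0) = 1.3545; S(4,1) = 1.0980; S(4,2) = 0.8900; S(4,3) = 0.7214; S(4,4) = 0.5848
Terminal payoffs V(N, i) = max(K - S_T, 0):
  V(4,0) = 0.000000; V(4,1) = 0.000000; V(4,2) = 0.000000; V(4,3) = 0.118580; V(4,4) = 0.255228
Backward induction: V(k, i) = exp(-r*dt) * [p * V(k+1, i) + (1-p) * V(k+1, i+1)]; then take max(V_cont, immediate exercise) for American.
  V(3,0) = exp(-r*dt) * [p*0.000000 + (1-p)*0.000000] = 0.000000; exercise = 0.000000; V(3,0) = max -> 0.000000
  V(3,1) = exp(-r*dt) * [p*0.000000 + (1-p)*0.000000] = 0.000000; exercise = 0.000000; V(3,1) = max -> 0.000000
  V(3,2) = exp(-r*dt) * [p*0.000000 + (1-p)*0.118580] = 0.061344; exercise = 0.038711; V(3,2) = max -> 0.061344
  V(3,3) = exp(-r*dt) * [p*0.118580 + (1-p)*0.255228] = 0.189072; exercise = 0.190488; V(3,3) = max -> 0.190488
  V(2,0) = exp(-r*dt) * [p*0.000000 + (1-p)*0.000000] = 0.000000; exercise = 0.000000; V(2,0) = max -> 0.000000
  V(2,1) = exp(-r*dt) * [p*0.000000 + (1-p)*0.061344] = 0.031735; exercise = 0.000000; V(2,1) = max -> 0.031735
  V(2,2) = exp(-r*dt) * [p*0.061344 + (1-p)*0.190488] = 0.128050; exercise = 0.118580; V(2,2) = max -> 0.128050
  V(1,0) = exp(-r*dt) * [p*0.000000 + (1-p)*0.031735] = 0.016417; exercise = 0.000000; V(1,0) = max -> 0.016417
  V(1,1) = exp(-r*dt) * [p*0.031735 + (1-p)*0.128050] = 0.081508; exercise = 0.038711; V(1,1) = max -> 0.081508
  V(0,0) = exp(-r*dt) * [p*0.016417 + (1-p)*0.081508] = 0.050062; exercise = 0.000000; V(0,0) = max -> 0.050062

Answer: Price = V(0,0) = 0.0501


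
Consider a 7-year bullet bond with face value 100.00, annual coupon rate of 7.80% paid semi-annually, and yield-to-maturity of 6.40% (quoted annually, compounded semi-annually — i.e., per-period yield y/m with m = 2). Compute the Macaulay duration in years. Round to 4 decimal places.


Answer: Macaulay duration = 5.5869 years

Derivation:
Coupon per period c = face * coupon_rate / m = 3.900000
Periods per year m = 2; per-period yield y/m = 0.032000
Number of cashflows N = 14
Cashflows (t years, CF_t, discount factor 1/(1+y/m)^(m*t), PV):
  t = 0.5000: CF_t = 3.900000, DF = 0.968992, PV = 3.779070
  t = 1.0000: CF_t = 3.900000, DF = 0.938946, PV = 3.661889
  t = 1.5000: CF_t = 3.900000, DF = 0.909831, PV = 3.548342
  t = 2.0000: CF_t = 3.900000, DF = 0.881620, PV = 3.438316
  t = 2.5000: CF_t = 3.900000, DF = 0.854283, PV = 3.331702
  t = 3.0000: CF_t = 3.900000, DF = 0.827793, PV = 3.228393
  t = 3.5000: CF_t = 3.900000, DF = 0.802125, PV = 3.128288
  t = 4.0000: CF_t = 3.900000, DF = 0.777253, PV = 3.031287
  t = 4.5000: CF_t = 3.900000, DF = 0.753152, PV = 2.937293
  t = 5.0000: CF_t = 3.900000, DF = 0.729799, PV = 2.846215
  t = 5.5000: CF_t = 3.900000, DF = 0.707169, PV = 2.757960
  t = 6.0000: CF_t = 3.900000, DF = 0.685241, PV = 2.672442
  t = 6.5000: CF_t = 3.900000, DF = 0.663994, PV = 2.589575
  t = 7.0000: CF_t = 103.900000, DF = 0.643405, PV = 66.849750
Price P = sum_t PV_t = 107.800522
Macaulay numerator sum_t t * PV_t:
  t * PV_t at t = 0.5000: 1.889535
  t * PV_t at t = 1.0000: 3.661889
  t * PV_t at t = 1.5000: 5.322514
  t * PV_t at t = 2.0000: 6.876632
  t * PV_t at t = 2.5000: 8.329254
  t * PV_t at t = 3.0000: 9.685180
  t * PV_t at t = 3.5000: 10.949008
  t * PV_t at t = 4.0000: 12.125147
  t * PV_t at t = 4.5000: 13.217820
  t * PV_t at t = 5.0000: 14.231073
  t * PV_t at t = 5.5000: 15.168779
  t * PV_t at t = 6.0000: 16.034650
  t * PV_t at t = 6.5000: 16.832239
  t * PV_t at t = 7.0000: 467.948248
Macaulay duration D = (sum_t t * PV_t) / P = 602.271969 / 107.800522 = 5.586911
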